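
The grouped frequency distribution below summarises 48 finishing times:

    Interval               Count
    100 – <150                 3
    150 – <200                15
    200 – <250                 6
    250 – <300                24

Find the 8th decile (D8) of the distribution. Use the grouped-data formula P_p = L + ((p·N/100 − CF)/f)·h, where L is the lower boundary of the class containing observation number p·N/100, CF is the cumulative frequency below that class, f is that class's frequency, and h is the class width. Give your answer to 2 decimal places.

N = 48; target position k = 80/100 · 48 = 38.4.
Cumulative frequencies: 3, 18, 24, 48.
Observation 38.4 falls in the class 250 – <300.
L = 250, CF = 24, f = 24, h = 50.
P80 = 250 + ((38.4 − 24)/24)·50 = 250 + 30 = 280.

280.00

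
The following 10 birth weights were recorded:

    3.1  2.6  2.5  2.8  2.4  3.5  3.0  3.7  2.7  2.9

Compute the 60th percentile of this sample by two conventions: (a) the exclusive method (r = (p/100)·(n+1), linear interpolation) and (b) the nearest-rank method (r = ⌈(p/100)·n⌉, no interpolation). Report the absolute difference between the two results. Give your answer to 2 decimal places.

Sorted: 2.4, 2.5, 2.6, 2.7, 2.8, 2.9, 3.0, 3.1, 3.5, 3.7.
n = 10.
(a) r = 6.6; between ranks 6 (2.9) and 7 (3.0): 2.96.
(b) the nearest-rank method: rank 6 → 2.9.
|2.96 − 2.9| = 0.06.

0.06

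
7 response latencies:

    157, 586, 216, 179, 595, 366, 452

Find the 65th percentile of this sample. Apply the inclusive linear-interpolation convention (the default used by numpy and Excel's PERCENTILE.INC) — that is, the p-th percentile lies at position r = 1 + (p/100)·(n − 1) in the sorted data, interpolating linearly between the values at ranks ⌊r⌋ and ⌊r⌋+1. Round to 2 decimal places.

Sorted: 157, 179, 216, 366, 452, 586, 595.
n = 7.
r = 1 + (65/100)·(7 − 1) = 1 + 3.9 = 4.9.
Rank 4 is 366 and rank 5 is 452.
Interpolate: 366 + 0.9·(452 − 366) = 366 + 0.9·86 = 443.4.

443.40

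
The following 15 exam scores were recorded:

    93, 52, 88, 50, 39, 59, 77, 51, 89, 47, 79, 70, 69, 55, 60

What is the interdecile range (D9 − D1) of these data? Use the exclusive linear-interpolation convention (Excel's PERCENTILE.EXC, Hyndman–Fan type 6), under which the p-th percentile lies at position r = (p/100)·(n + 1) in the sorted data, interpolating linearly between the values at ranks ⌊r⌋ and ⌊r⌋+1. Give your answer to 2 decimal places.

46.80

Sorted: 39, 47, 50, 51, 52, 55, 59, 60, 69, 70, 77, 79, 88, 89, 93.
n = 15.
P10: r = 1.6; ranks 1–2 are 39, 47; interpolating gives 43.8.
P90: r = 14.4; ranks 14–15 are 89, 93; interpolating gives 90.6.
Difference: 90.6 − 43.8 = 46.8.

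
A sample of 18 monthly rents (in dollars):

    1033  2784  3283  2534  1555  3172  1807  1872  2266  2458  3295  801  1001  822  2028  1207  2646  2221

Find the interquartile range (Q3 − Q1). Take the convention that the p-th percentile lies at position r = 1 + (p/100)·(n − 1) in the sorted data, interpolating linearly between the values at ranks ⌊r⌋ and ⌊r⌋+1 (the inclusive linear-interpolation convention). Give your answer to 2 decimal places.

Sorted: 801, 822, 1001, 1033, 1207, 1555, 1807, 1872, 2028, 2221, 2266, 2458, 2534, 2646, 2784, 3172, 3283, 3295.
n = 18.
P25: r = 5.25; ranks 5–6 are 1207, 1555; interpolating gives 1294.
P75: r = 13.75; ranks 13–14 are 2534, 2646; interpolating gives 2618.
Difference: 2618 − 1294 = 1324.

1324.00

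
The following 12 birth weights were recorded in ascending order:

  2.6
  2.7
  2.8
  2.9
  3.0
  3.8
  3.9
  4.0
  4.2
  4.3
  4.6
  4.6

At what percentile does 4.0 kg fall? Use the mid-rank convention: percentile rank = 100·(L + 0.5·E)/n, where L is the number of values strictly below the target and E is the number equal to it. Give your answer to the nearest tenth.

62.5

Count below 4.0: L = 7; count equal: E = 1; n = 12.
Percentile rank = 100·(7 + 0.5·1)/12 = 100·7.5/12 = 62.5.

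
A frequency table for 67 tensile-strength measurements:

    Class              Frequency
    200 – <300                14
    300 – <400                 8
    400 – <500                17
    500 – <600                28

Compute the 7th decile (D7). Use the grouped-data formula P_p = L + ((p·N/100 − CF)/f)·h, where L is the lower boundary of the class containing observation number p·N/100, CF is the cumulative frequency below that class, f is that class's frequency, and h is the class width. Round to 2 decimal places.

N = 67; target position k = 70/100 · 67 = 46.9.
Cumulative frequencies: 14, 22, 39, 67.
Observation 46.9 falls in the class 500 – <600.
L = 500, CF = 39, f = 28, h = 100.
P70 = 500 + ((46.9 − 39)/28)·100 = 500 + 28.2143 = 528.214.

528.21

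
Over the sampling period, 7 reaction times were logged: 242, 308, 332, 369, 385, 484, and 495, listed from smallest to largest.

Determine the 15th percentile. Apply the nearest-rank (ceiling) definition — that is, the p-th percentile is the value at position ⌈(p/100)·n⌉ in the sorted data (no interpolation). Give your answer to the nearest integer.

n = 7.
Position = ⌈15/100 · 7⌉ = ⌈1.05⌉ = 2.
The value at rank 2 is 308.

308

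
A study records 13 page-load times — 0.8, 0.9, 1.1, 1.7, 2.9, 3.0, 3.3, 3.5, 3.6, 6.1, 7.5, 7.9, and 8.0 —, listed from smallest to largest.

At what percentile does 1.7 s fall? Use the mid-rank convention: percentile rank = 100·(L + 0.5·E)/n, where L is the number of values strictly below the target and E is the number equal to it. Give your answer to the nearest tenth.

26.9

Count below 1.7: L = 3; count equal: E = 1; n = 13.
Percentile rank = 100·(3 + 0.5·1)/13 = 100·3.5/13 = 26.92.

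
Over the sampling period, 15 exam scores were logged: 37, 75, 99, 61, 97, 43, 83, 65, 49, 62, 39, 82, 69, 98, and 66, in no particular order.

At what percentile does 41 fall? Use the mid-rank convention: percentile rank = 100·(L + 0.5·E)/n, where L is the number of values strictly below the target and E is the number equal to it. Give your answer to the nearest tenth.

13.3

Sorted: 37, 39, 43, 49, 61, 62, 65, 66, 69, 75, 82, 83, 97, 98, 99.
Count below 41: L = 2; count equal: E = 0; n = 15.
Percentile rank = 100·(2 + 0.5·0)/15 = 100·2/15 = 13.33.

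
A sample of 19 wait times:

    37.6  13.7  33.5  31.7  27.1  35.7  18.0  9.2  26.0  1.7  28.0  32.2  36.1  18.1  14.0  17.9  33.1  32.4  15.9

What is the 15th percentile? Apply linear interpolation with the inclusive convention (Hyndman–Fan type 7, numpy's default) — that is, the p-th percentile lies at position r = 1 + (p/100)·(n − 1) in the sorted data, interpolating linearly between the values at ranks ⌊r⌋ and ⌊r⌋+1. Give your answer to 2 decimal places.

Sorted: 1.7, 9.2, 13.7, 14.0, 15.9, 17.9, 18.0, 18.1, 26.0, 27.1, 28.0, 31.7, 32.2, 32.4, 33.1, 33.5, 35.7, 36.1, 37.6.
n = 19.
r = 1 + (15/100)·(19 − 1) = 1 + 2.7 = 3.7.
Rank 3 is 13.7 and rank 4 is 14.0.
Interpolate: 13.7 + 0.7·(14.0 − 13.7) = 13.7 + 0.7·0.3 = 13.91.

13.91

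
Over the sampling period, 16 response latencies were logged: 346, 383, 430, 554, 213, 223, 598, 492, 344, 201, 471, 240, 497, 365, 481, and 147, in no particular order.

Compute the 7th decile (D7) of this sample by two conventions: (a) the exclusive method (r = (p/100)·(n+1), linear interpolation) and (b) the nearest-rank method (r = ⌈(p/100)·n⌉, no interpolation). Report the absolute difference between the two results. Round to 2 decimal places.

1.00

Sorted: 147, 201, 213, 223, 240, 344, 346, 365, 383, 430, 471, 481, 492, 497, 554, 598.
n = 16.
(a) r = 11.9; between ranks 11 (471) and 12 (481): 480.
(b) the nearest-rank method: rank 12 → 481.
|480 − 481| = 1.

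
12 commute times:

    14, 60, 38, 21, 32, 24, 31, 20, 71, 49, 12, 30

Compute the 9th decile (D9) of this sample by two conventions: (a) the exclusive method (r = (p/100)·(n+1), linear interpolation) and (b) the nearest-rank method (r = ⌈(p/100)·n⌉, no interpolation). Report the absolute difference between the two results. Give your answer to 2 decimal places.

7.70

Sorted: 12, 14, 20, 21, 24, 30, 31, 32, 38, 49, 60, 71.
n = 12.
(a) r = 11.7; between ranks 11 (60) and 12 (71): 67.7.
(b) the nearest-rank method: rank 11 → 60.
|67.7 − 60| = 7.7.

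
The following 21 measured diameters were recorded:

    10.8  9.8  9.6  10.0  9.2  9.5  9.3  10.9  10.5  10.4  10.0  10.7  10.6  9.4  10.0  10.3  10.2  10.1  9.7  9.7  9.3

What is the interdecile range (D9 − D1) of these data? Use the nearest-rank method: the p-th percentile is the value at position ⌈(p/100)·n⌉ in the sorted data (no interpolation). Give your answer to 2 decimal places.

Sorted: 9.2, 9.3, 9.3, 9.4, 9.5, 9.6, 9.7, 9.7, 9.8, 10.0, 10.0, 10.0, 10.1, 10.2, 10.3, 10.4, 10.5, 10.6, 10.7, 10.8, 10.9.
n = 21.
P10: rank ⌈10/100·21⌉ = 3 → 9.3.
P90: rank ⌈90/100·21⌉ = 19 → 10.7.
Difference: 10.7 − 9.3 = 1.4.

1.40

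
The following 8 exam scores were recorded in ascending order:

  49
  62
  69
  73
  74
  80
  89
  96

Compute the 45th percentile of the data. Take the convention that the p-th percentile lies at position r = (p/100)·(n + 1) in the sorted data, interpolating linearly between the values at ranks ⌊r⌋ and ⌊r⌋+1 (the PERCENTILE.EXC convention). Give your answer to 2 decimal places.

73.05

n = 8.
r = (45/100)·(8 + 1) = 4.05.
Rank 4 is 73 and rank 5 is 74.
Interpolate: 73 + 0.05·(74 − 73) = 73 + 0.05·1 = 73.05.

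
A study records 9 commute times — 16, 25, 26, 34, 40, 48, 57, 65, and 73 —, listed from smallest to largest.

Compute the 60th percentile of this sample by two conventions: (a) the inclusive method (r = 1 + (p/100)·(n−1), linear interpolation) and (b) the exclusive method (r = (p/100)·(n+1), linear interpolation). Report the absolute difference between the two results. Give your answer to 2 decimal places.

1.60

n = 9.
(a) r = 5.8; between ranks 5 (40) and 6 (48): 46.4.
(b) r = 6 → value at rank 6 = 48.
|46.4 − 48| = 1.6.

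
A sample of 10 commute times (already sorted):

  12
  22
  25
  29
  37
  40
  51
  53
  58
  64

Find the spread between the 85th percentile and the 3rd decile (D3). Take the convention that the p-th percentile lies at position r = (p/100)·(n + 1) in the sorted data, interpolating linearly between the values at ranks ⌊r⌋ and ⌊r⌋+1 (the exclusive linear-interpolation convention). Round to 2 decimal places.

n = 10.
P30: r = 3.3; ranks 3–4 are 25, 29; interpolating gives 26.2.
P85: r = 9.35; ranks 9–10 are 58, 64; interpolating gives 60.1.
Difference: 60.1 − 26.2 = 33.9.

33.90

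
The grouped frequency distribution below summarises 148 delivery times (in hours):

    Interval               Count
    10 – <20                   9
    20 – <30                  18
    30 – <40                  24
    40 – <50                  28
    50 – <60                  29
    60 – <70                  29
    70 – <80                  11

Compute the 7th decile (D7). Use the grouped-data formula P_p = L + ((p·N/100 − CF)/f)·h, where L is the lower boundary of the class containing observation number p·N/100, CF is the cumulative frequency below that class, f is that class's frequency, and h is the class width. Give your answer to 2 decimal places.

N = 148; target position k = 70/100 · 148 = 103.6.
Cumulative frequencies: 9, 27, 51, 79, 108, 137, 148.
Observation 103.6 falls in the class 50 – <60.
L = 50, CF = 79, f = 29, h = 10.
P70 = 50 + ((103.6 − 79)/29)·10 = 50 + 8.48276 = 58.4828.

58.48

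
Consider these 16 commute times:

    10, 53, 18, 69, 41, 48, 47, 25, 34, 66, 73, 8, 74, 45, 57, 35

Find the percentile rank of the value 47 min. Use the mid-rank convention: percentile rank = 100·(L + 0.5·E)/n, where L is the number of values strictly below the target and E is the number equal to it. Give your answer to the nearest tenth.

53.1

Sorted: 8, 10, 18, 25, 34, 35, 41, 45, 47, 48, 53, 57, 66, 69, 73, 74.
Count below 47: L = 8; count equal: E = 1; n = 16.
Percentile rank = 100·(8 + 0.5·1)/16 = 100·8.5/16 = 53.12.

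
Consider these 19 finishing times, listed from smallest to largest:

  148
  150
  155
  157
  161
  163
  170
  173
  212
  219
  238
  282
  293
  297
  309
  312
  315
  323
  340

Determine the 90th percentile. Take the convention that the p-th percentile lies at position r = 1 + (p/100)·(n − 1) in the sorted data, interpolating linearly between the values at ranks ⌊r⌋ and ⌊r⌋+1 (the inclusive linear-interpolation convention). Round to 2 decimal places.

n = 19.
r = 1 + (90/100)·(19 − 1) = 1 + 16.2 = 17.2.
Rank 17 is 315 and rank 18 is 323.
Interpolate: 315 + 0.2·(323 − 315) = 315 + 0.2·8 = 316.6.

316.60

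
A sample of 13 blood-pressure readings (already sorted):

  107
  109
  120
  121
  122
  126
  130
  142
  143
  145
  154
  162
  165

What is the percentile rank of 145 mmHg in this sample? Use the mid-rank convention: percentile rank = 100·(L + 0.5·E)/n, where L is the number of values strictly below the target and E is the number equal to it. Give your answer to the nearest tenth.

Count below 145: L = 9; count equal: E = 1; n = 13.
Percentile rank = 100·(9 + 0.5·1)/13 = 100·9.5/13 = 73.08.

73.1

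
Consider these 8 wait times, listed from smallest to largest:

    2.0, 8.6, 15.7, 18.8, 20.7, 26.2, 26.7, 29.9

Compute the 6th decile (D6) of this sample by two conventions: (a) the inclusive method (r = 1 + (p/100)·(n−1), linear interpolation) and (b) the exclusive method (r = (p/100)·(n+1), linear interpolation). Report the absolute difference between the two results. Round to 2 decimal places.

1.10

n = 8.
(a) r = 5.2; between ranks 5 (20.7) and 6 (26.2): 21.8.
(b) r = 5.4; between ranks 5 (20.7) and 6 (26.2): 22.9.
|21.8 − 22.9| = 1.1.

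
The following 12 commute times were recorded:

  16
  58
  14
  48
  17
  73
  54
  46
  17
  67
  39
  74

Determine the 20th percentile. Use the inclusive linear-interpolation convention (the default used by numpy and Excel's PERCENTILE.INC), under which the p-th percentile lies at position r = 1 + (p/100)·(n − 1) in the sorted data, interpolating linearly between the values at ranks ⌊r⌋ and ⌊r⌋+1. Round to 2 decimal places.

Sorted: 14, 16, 17, 17, 39, 46, 48, 54, 58, 67, 73, 74.
n = 12.
r = 1 + (20/100)·(12 − 1) = 1 + 2.2 = 3.2.
Rank 3 is 17 and rank 4 is 17.
Interpolate: 17 + 0.2·(17 − 17) = 17 + 0.2·0 = 17.

17.00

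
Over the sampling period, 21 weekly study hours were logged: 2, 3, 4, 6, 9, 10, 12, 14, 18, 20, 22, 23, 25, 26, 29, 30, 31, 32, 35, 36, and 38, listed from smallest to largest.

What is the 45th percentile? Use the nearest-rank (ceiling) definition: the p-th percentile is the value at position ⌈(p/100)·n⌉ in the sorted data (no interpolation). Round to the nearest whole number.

n = 21.
Position = ⌈45/100 · 21⌉ = ⌈9.45⌉ = 10.
The value at rank 10 is 20.

20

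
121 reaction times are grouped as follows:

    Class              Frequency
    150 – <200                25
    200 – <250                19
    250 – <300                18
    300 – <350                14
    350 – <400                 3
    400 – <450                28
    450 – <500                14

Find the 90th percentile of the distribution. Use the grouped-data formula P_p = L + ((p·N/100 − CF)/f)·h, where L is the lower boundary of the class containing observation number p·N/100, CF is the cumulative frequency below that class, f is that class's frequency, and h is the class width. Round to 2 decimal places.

N = 121; target position k = 90/100 · 121 = 108.9.
Cumulative frequencies: 25, 44, 62, 76, 79, 107, 121.
Observation 108.9 falls in the class 450 – <500.
L = 450, CF = 107, f = 14, h = 50.
P90 = 450 + ((108.9 − 107)/14)·50 = 450 + 6.78571 = 456.786.

456.79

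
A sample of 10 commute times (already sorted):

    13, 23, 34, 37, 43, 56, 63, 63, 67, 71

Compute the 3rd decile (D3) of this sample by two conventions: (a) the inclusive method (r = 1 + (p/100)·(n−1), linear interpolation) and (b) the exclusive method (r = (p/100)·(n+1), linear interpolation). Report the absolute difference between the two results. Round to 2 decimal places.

1.20

n = 10.
(a) r = 3.7; between ranks 3 (34) and 4 (37): 36.1.
(b) r = 3.3; between ranks 3 (34) and 4 (37): 34.9.
|36.1 − 34.9| = 1.2.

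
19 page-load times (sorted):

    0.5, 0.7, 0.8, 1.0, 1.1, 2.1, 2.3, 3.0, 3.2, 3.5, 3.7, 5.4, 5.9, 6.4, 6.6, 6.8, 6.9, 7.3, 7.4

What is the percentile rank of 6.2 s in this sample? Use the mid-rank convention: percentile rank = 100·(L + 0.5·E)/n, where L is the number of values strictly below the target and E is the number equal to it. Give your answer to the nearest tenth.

Count below 6.2: L = 13; count equal: E = 0; n = 19.
Percentile rank = 100·(13 + 0.5·0)/19 = 100·13/19 = 68.42.

68.4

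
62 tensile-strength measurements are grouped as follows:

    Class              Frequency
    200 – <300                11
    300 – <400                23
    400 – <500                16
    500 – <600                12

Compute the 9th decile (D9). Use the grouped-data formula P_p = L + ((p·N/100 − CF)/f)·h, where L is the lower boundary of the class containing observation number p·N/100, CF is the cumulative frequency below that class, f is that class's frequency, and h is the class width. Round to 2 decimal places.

N = 62; target position k = 90/100 · 62 = 55.8.
Cumulative frequencies: 11, 34, 50, 62.
Observation 55.8 falls in the class 500 – <600.
L = 500, CF = 50, f = 12, h = 100.
P90 = 500 + ((55.8 − 50)/12)·100 = 500 + 48.3333 = 548.333.

548.33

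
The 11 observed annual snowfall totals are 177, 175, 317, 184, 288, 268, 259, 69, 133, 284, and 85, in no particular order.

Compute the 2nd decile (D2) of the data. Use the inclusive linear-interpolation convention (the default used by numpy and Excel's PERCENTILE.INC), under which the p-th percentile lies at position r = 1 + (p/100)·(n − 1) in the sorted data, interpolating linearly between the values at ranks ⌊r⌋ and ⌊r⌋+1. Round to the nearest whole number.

133

Sorted: 69, 85, 133, 175, 177, 184, 259, 268, 284, 288, 317.
n = 11.
r = 1 + (20/100)·(11 − 1) = 1 + 2 = 3.
r is an integer, so P20 is the value at rank 3: 133.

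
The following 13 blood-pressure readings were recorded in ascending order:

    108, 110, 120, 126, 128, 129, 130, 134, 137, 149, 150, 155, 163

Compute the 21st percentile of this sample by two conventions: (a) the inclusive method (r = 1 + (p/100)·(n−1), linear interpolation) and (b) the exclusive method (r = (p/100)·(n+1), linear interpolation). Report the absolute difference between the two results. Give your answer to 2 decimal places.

3.72

n = 13.
(a) r = 3.52; between ranks 3 (120) and 4 (126): 123.12.
(b) r = 2.94; between ranks 2 (110) and 3 (120): 119.4.
|123.12 − 119.4| = 3.72.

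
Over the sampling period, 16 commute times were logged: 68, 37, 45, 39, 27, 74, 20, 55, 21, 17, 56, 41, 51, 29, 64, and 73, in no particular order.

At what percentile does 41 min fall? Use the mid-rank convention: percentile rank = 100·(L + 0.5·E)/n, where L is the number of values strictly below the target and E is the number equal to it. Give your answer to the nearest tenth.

Sorted: 17, 20, 21, 27, 29, 37, 39, 41, 45, 51, 55, 56, 64, 68, 73, 74.
Count below 41: L = 7; count equal: E = 1; n = 16.
Percentile rank = 100·(7 + 0.5·1)/16 = 100·7.5/16 = 46.88.

46.9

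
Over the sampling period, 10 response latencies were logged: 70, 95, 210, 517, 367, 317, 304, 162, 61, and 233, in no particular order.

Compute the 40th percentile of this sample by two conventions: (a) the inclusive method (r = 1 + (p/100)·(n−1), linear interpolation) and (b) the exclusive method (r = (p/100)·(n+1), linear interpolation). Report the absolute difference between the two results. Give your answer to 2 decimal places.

9.60

Sorted: 61, 70, 95, 162, 210, 233, 304, 317, 367, 517.
n = 10.
(a) r = 4.6; between ranks 4 (162) and 5 (210): 190.8.
(b) r = 4.4; between ranks 4 (162) and 5 (210): 181.2.
|190.8 − 181.2| = 9.6.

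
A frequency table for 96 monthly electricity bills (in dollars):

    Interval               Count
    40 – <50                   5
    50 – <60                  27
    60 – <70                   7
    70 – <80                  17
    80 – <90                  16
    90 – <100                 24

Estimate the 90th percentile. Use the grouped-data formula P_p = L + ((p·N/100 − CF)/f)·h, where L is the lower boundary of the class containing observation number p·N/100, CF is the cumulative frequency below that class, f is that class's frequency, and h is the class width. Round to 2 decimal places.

96.00

N = 96; target position k = 90/100 · 96 = 86.4.
Cumulative frequencies: 5, 32, 39, 56, 72, 96.
Observation 86.4 falls in the class 90 – <100.
L = 90, CF = 72, f = 24, h = 10.
P90 = 90 + ((86.4 − 72)/24)·10 = 90 + 6 = 96.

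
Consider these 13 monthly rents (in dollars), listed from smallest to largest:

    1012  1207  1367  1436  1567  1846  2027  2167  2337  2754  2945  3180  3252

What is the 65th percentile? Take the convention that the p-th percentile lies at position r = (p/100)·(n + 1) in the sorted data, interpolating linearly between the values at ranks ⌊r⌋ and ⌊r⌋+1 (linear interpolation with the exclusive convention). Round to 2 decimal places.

2378.70

n = 13.
r = (65/100)·(13 + 1) = 9.1.
Rank 9 is 2337 and rank 10 is 2754.
Interpolate: 2337 + 0.1·(2754 − 2337) = 2337 + 0.1·417 = 2378.7.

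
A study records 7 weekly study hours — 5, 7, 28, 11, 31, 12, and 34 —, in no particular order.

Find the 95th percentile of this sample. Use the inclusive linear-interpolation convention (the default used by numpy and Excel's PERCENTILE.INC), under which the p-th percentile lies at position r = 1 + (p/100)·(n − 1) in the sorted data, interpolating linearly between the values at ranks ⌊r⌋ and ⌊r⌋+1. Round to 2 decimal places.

33.10

Sorted: 5, 7, 11, 12, 28, 31, 34.
n = 7.
r = 1 + (95/100)·(7 − 1) = 1 + 5.7 = 6.7.
Rank 6 is 31 and rank 7 is 34.
Interpolate: 31 + 0.7·(34 − 31) = 31 + 0.7·3 = 33.1.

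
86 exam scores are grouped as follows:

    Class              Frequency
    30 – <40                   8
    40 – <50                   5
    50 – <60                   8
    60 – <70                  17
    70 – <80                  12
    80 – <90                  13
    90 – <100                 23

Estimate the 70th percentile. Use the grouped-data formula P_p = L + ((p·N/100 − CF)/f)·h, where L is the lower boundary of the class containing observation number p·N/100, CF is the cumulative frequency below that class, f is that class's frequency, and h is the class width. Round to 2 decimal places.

N = 86; target position k = 70/100 · 86 = 60.2.
Cumulative frequencies: 8, 13, 21, 38, 50, 63, 86.
Observation 60.2 falls in the class 80 – <90.
L = 80, CF = 50, f = 13, h = 10.
P70 = 80 + ((60.2 − 50)/13)·10 = 80 + 7.84615 = 87.8462.

87.85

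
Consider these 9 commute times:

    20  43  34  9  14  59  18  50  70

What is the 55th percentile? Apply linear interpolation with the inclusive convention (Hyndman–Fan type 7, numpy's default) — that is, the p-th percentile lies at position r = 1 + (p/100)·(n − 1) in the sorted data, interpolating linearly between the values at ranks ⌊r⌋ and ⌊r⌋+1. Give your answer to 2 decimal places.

Sorted: 9, 14, 18, 20, 34, 43, 50, 59, 70.
n = 9.
r = 1 + (55/100)·(9 − 1) = 1 + 4.4 = 5.4.
Rank 5 is 34 and rank 6 is 43.
Interpolate: 34 + 0.4·(43 − 34) = 34 + 0.4·9 = 37.6.

37.60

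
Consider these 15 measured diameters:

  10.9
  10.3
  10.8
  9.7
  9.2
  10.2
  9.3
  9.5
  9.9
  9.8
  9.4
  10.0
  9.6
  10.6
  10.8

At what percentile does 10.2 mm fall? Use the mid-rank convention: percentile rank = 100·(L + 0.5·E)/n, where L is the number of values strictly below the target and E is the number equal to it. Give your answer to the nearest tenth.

63.3

Sorted: 9.2, 9.3, 9.4, 9.5, 9.6, 9.7, 9.8, 9.9, 10.0, 10.2, 10.3, 10.6, 10.8, 10.8, 10.9.
Count below 10.2: L = 9; count equal: E = 1; n = 15.
Percentile rank = 100·(9 + 0.5·1)/15 = 100·9.5/15 = 63.33.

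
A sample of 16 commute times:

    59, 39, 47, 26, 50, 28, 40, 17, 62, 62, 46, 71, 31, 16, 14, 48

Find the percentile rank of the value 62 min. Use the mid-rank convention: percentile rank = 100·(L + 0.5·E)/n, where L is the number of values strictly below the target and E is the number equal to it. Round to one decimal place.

Sorted: 14, 16, 17, 26, 28, 31, 39, 40, 46, 47, 48, 50, 59, 62, 62, 71.
Count below 62: L = 13; count equal: E = 2; n = 16.
Percentile rank = 100·(13 + 0.5·2)/16 = 100·14/16 = 87.5.

87.5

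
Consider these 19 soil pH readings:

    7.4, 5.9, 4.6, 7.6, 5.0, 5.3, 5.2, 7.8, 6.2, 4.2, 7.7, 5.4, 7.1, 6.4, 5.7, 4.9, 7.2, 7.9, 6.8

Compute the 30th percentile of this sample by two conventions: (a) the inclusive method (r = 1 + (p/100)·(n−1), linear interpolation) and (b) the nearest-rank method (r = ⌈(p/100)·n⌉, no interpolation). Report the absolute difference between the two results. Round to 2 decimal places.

Sorted: 4.2, 4.6, 4.9, 5.0, 5.2, 5.3, 5.4, 5.7, 5.9, 6.2, 6.4, 6.8, 7.1, 7.2, 7.4, 7.6, 7.7, 7.8, 7.9.
n = 19.
(a) r = 6.4; between ranks 6 (5.3) and 7 (5.4): 5.34.
(b) the nearest-rank method: rank 6 → 5.3.
|5.34 − 5.3| = 0.04.

0.04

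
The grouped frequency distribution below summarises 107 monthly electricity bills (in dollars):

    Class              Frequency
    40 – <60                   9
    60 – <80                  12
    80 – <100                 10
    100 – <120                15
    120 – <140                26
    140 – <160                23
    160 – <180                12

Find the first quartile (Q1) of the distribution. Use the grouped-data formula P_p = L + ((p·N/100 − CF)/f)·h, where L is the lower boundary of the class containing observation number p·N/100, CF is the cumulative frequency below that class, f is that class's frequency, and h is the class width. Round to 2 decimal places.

N = 107; target position k = 25/100 · 107 = 26.75.
Cumulative frequencies: 9, 21, 31, 46, 72, 95, 107.
Observation 26.75 falls in the class 80 – <100.
L = 80, CF = 21, f = 10, h = 20.
P25 = 80 + ((26.75 − 21)/10)·20 = 80 + 11.5 = 91.5.

91.50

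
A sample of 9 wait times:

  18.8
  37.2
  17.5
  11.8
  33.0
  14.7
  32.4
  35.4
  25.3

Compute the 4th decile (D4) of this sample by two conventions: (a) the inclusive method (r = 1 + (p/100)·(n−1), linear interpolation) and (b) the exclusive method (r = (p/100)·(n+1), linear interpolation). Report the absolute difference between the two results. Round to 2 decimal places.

1.30

Sorted: 11.8, 14.7, 17.5, 18.8, 25.3, 32.4, 33.0, 35.4, 37.2.
n = 9.
(a) r = 4.2; between ranks 4 (18.8) and 5 (25.3): 20.1.
(b) r = 4 → value at rank 4 = 18.8.
|20.1 − 18.8| = 1.3.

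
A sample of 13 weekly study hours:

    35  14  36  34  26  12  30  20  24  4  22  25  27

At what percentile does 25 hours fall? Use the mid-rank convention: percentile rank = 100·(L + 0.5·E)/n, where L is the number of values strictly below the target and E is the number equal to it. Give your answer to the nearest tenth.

Sorted: 4, 12, 14, 20, 22, 24, 25, 26, 27, 30, 34, 35, 36.
Count below 25: L = 6; count equal: E = 1; n = 13.
Percentile rank = 100·(6 + 0.5·1)/13 = 100·6.5/13 = 50.

50.0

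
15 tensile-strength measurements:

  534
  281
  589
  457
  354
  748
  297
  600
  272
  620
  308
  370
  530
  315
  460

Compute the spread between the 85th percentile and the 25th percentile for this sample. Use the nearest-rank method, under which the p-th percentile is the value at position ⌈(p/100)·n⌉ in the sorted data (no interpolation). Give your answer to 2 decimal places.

Sorted: 272, 281, 297, 308, 315, 354, 370, 457, 460, 530, 534, 589, 600, 620, 748.
n = 15.
P25: rank ⌈25/100·15⌉ = 4 → 308.
P85: rank ⌈85/100·15⌉ = 13 → 600.
Difference: 600 − 308 = 292.

292.00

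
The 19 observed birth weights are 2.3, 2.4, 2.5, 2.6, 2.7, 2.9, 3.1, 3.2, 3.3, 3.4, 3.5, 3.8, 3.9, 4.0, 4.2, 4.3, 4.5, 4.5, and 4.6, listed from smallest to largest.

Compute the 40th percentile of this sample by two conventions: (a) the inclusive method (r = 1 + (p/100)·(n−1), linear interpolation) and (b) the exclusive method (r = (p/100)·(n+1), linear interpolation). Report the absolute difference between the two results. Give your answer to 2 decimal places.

n = 19.
(a) r = 8.2; between ranks 8 (3.2) and 9 (3.3): 3.22.
(b) r = 8 → value at rank 8 = 3.2.
|3.22 − 3.2| = 0.02.

0.02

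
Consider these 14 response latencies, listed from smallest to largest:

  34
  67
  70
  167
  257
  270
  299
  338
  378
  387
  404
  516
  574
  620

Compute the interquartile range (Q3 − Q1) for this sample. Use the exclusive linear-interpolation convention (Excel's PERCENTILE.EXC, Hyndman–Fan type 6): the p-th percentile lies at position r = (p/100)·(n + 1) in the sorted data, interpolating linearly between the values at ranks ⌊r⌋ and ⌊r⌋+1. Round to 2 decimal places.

n = 14.
P25: r = 3.75; ranks 3–4 are 70, 167; interpolating gives 142.75.
P75: r = 11.25; ranks 11–12 are 404, 516; interpolating gives 432.
Difference: 432 − 142.75 = 289.25.

289.25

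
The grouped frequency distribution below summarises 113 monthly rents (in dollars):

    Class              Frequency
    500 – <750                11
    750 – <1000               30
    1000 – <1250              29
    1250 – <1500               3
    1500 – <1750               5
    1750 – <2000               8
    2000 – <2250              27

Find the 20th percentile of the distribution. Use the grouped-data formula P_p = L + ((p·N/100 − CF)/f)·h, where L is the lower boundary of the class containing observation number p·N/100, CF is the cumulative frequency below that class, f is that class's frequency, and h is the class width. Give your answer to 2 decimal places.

N = 113; target position k = 20/100 · 113 = 22.6.
Cumulative frequencies: 11, 41, 70, 73, 78, 86, 113.
Observation 22.6 falls in the class 750 – <1000.
L = 750, CF = 11, f = 30, h = 250.
P20 = 750 + ((22.6 − 11)/30)·250 = 750 + 96.6667 = 846.667.

846.67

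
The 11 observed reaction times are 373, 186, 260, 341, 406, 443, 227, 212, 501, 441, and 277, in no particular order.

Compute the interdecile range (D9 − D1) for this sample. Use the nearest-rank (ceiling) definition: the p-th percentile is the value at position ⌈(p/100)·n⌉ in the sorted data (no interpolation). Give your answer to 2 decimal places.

Sorted: 186, 212, 227, 260, 277, 341, 373, 406, 441, 443, 501.
n = 11.
P10: rank ⌈10/100·11⌉ = 2 → 212.
P90: rank ⌈90/100·11⌉ = 10 → 443.
Difference: 443 − 212 = 231.

231.00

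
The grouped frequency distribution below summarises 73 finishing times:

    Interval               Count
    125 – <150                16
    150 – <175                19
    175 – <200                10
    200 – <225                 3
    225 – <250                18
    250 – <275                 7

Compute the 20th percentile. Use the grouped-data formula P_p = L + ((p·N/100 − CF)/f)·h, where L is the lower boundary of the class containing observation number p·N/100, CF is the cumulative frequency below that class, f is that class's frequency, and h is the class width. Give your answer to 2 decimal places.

N = 73; target position k = 20/100 · 73 = 14.6.
Cumulative frequencies: 16, 35, 45, 48, 66, 73.
Observation 14.6 falls in the class 125 – <150.
L = 125, CF = 0, f = 16, h = 25.
P20 = 125 + ((14.6 − 0)/16)·25 = 125 + 22.8125 = 147.812.

147.81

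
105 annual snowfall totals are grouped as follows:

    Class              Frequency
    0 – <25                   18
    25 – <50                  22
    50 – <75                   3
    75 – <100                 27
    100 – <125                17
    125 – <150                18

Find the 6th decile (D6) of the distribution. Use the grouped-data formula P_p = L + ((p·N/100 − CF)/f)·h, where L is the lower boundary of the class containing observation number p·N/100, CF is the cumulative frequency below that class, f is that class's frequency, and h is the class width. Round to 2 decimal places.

93.52

N = 105; target position k = 60/100 · 105 = 63.
Cumulative frequencies: 18, 40, 43, 70, 87, 105.
Observation 63 falls in the class 75 – <100.
L = 75, CF = 43, f = 27, h = 25.
P60 = 75 + ((63 − 43)/27)·25 = 75 + 18.5185 = 93.5185.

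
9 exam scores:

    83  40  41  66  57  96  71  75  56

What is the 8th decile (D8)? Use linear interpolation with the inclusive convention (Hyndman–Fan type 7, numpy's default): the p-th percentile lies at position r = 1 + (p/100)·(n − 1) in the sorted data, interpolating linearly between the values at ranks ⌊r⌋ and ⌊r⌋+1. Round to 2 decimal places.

78.20

Sorted: 40, 41, 56, 57, 66, 71, 75, 83, 96.
n = 9.
r = 1 + (80/100)·(9 − 1) = 1 + 6.4 = 7.4.
Rank 7 is 75 and rank 8 is 83.
Interpolate: 75 + 0.4·(83 − 75) = 75 + 0.4·8 = 78.2.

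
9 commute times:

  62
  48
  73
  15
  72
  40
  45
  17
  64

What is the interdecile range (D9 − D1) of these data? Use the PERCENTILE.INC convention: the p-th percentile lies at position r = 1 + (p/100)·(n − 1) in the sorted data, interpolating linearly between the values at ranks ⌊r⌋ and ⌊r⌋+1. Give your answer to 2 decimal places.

55.60

Sorted: 15, 17, 40, 45, 48, 62, 64, 72, 73.
n = 9.
P10: r = 1.8; ranks 1–2 are 15, 17; interpolating gives 16.6.
P90: r = 8.2; ranks 8–9 are 72, 73; interpolating gives 72.2.
Difference: 72.2 − 16.6 = 55.6.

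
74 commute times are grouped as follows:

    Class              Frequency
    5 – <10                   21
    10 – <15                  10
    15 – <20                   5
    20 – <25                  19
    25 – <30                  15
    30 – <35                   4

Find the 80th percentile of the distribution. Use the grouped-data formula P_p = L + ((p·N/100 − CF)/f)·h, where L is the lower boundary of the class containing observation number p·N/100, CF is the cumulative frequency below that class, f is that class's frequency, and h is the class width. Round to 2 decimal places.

26.40

N = 74; target position k = 80/100 · 74 = 59.2.
Cumulative frequencies: 21, 31, 36, 55, 70, 74.
Observation 59.2 falls in the class 25 – <30.
L = 25, CF = 55, f = 15, h = 5.
P80 = 25 + ((59.2 − 55)/15)·5 = 25 + 1.4 = 26.4.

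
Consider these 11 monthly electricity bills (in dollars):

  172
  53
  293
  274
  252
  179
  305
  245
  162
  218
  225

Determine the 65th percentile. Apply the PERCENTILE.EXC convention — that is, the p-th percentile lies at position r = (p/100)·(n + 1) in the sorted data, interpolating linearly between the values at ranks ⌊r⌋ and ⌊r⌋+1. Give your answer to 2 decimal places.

Sorted: 53, 162, 172, 179, 218, 225, 245, 252, 274, 293, 305.
n = 11.
r = (65/100)·(11 + 1) = 7.8.
Rank 7 is 245 and rank 8 is 252.
Interpolate: 245 + 0.8·(252 − 245) = 245 + 0.8·7 = 250.6.

250.60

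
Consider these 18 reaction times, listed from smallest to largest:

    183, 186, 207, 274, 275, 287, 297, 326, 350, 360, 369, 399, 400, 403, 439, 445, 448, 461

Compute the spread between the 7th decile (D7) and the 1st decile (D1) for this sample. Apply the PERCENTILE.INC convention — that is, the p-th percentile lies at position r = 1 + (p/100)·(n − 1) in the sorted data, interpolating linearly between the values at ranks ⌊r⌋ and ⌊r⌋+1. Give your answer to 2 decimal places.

199.20

n = 18.
P10: r = 2.7; ranks 2–3 are 186, 207; interpolating gives 200.7.
P70: r = 12.9; ranks 12–13 are 399, 400; interpolating gives 399.9.
Difference: 399.9 − 200.7 = 199.2.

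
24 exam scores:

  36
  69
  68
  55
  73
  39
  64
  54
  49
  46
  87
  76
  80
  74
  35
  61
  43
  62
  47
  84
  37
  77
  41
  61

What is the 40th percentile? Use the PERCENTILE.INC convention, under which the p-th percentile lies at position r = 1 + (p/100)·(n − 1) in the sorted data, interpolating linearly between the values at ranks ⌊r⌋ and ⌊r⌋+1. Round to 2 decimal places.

54.20

Sorted: 35, 36, 37, 39, 41, 43, 46, 47, 49, 54, 55, 61, 61, 62, 64, 68, 69, 73, 74, 76, 77, 80, 84, 87.
n = 24.
r = 1 + (40/100)·(24 − 1) = 1 + 9.2 = 10.2.
Rank 10 is 54 and rank 11 is 55.
Interpolate: 54 + 0.2·(55 − 54) = 54 + 0.2·1 = 54.2.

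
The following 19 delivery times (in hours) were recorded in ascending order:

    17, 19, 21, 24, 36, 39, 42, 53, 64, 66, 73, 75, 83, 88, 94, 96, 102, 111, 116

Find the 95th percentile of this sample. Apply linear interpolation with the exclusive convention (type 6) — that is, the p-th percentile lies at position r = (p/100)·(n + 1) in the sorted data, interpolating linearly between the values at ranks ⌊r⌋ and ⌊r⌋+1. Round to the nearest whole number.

116

n = 19.
r = (95/100)·(19 + 1) = 19.
r is an integer, so P95 is the value at rank 19: 116.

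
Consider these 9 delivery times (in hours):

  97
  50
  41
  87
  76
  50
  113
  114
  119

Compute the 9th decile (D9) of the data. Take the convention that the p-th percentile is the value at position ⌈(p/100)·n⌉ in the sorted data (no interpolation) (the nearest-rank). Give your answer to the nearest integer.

119

Sorted: 41, 50, 50, 76, 87, 97, 113, 114, 119.
n = 9.
Position = ⌈90/100 · 9⌉ = ⌈8.1⌉ = 9.
The value at rank 9 is 119.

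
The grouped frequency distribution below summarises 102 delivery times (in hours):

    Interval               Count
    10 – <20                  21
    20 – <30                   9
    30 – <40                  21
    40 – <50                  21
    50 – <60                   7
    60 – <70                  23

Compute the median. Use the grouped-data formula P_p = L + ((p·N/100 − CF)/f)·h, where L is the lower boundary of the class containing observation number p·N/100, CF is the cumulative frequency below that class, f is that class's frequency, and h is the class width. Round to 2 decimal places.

40.00

N = 102; target position k = 50/100 · 102 = 51.
Cumulative frequencies: 21, 30, 51, 72, 79, 102.
Observation 51 falls in the class 30 – <40.
L = 30, CF = 30, f = 21, h = 10.
P50 = 30 + ((51 − 30)/21)·10 = 30 + 10 = 40.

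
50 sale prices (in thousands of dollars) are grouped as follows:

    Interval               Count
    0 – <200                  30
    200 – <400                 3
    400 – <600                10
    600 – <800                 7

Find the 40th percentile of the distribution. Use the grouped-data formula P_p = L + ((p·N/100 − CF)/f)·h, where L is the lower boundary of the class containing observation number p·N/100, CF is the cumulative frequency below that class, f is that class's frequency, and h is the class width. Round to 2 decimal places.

N = 50; target position k = 40/100 · 50 = 20.
Cumulative frequencies: 30, 33, 43, 50.
Observation 20 falls in the class 0 – <200.
L = 0, CF = 0, f = 30, h = 200.
P40 = 0 + ((20 − 0)/30)·200 = 0 + 133.333 = 133.333.

133.33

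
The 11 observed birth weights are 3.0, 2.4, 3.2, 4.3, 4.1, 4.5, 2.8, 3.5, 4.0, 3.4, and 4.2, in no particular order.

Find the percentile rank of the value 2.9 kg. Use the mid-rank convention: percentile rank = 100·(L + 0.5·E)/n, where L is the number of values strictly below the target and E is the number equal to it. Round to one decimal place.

18.2

Sorted: 2.4, 2.8, 3.0, 3.2, 3.4, 3.5, 4.0, 4.1, 4.2, 4.3, 4.5.
Count below 2.9: L = 2; count equal: E = 0; n = 11.
Percentile rank = 100·(2 + 0.5·0)/11 = 100·2/11 = 18.18.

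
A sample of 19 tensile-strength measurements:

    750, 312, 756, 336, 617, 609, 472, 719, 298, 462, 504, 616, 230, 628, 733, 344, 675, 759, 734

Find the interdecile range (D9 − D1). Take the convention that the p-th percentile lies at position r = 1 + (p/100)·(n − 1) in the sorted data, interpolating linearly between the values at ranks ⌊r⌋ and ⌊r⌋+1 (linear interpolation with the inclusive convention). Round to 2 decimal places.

Sorted: 230, 298, 312, 336, 344, 462, 472, 504, 609, 616, 617, 628, 675, 719, 733, 734, 750, 756, 759.
n = 19.
P10: r = 2.8; ranks 2–3 are 298, 312; interpolating gives 309.2.
P90: r = 17.2; ranks 17–18 are 750, 756; interpolating gives 751.2.
Difference: 751.2 − 309.2 = 442.

442.00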